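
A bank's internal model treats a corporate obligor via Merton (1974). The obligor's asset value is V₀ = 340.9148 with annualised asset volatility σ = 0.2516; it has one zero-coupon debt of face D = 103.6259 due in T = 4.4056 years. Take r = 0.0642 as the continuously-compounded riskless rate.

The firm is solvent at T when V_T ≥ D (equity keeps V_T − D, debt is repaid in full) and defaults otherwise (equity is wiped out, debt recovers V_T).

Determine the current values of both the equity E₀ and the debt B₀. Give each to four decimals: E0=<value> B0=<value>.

E0=262.8838 B0=78.0310

d₁ = [ln(V₀/D) + (r + σ²/2)T] / (σ√T)
   = [ln(340.9148/103.6259) + (0.0642 + 0.5·0.2516²)·4.4056] / (0.2516·√4.4056)
   = [1.190845 + 0.422282] / 0.528096 = 3.054609
d₂ = d₁ − σ√T = 3.054609 − 0.528096 = 2.526512
N(d₁) = 0.998873,  N(d₂) = 0.994240,  e^(−rT) = 0.753641
E₀ = V₀·N(d₁) − D·e^(−rT)·N(d₂)
   = 340.9148·0.998873 − 103.6259·0.753641·0.994240 = 262.883811
B₀ = V₀ − E₀ = 340.9148 − 262.883811 = 78.030989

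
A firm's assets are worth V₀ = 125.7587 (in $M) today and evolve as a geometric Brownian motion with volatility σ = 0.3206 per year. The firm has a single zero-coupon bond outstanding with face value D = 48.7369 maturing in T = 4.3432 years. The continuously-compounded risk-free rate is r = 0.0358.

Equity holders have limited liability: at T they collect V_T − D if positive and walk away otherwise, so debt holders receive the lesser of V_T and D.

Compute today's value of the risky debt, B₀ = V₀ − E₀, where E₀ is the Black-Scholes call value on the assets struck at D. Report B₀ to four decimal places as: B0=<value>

B0=40.7639

d₁ = [ln(V₀/D) + (r + σ²/2)T] / (σ√T)
   = [ln(125.7587/48.7369) + (0.0358 + 0.5·0.3206²)·4.3432] / (0.3206·√4.3432)
   = [0.947929 + 0.378693] / 0.668141 = 1.985540
d₂ = d₁ − σ√T = 1.985540 − 0.668141 = 1.317399
N(d₁) = 0.976458,  N(d₂) = 0.906147,  e^(−rT) = 0.855999
E₀ = V₀·N(d₁) − D·e^(−rT)·N(d₂)
   = 125.7587·0.976458 − 48.7369·0.855999·0.906147 = 84.994752
B₀ = V₀ − E₀ = 125.7587 − 84.994752 = 40.763948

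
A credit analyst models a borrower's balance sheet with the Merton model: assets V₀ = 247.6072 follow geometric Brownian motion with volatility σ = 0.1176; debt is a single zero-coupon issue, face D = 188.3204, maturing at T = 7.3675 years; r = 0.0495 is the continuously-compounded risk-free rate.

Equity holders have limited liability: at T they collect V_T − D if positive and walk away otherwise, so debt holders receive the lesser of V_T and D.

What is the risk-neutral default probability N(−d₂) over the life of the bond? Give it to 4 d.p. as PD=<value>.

d₁ = [ln(V₀/D) + (r + σ²/2)T] / (σ√T)
   = [ln(247.6072/188.3204) + (0.0495 + 0.5·0.1176²)·7.3675] / (0.1176·√7.3675)
   = [0.273699 + 0.415637] / 0.319203 = 2.159550
d₂ = d₁ − σ√T = 2.159550 − 0.319203 = 1.840347
risk-neutral PD = N(−d₂) = N(-1.840347) = 0.032859

PD=0.0329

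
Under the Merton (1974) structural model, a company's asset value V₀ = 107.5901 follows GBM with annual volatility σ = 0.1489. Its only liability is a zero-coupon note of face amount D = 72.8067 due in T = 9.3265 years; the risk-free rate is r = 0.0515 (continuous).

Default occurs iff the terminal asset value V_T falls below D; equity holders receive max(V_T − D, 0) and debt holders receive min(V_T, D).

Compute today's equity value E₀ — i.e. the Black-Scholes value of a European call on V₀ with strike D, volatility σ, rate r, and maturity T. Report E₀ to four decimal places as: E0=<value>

E0=62.8825

d₁ = [ln(V₀/D) + (r + σ²/2)T] / (σ√T)
   = [ln(107.5901/72.8067) + (0.0515 + 0.5·0.1489²)·9.3265] / (0.1489·√9.3265)
   = [0.390521 + 0.583705] / 0.454730 = 2.142424
d₂ = d₁ − σ√T = 2.142424 − 0.454730 = 1.687693
N(d₁) = 0.983920,  N(d₂) = 0.954265,  e^(−rT) = 0.618589
E₀ = V₀·N(d₁) − D·e^(−rT)·N(d₂)
   = 107.5901·0.983920 − 72.8067·0.618589·0.954265 = 62.882473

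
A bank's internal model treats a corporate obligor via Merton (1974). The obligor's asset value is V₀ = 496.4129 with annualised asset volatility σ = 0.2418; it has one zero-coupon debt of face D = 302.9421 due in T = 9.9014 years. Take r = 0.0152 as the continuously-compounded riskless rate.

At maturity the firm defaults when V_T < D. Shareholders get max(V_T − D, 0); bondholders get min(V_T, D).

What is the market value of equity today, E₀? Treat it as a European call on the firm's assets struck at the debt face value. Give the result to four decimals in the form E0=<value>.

d₁ = [ln(V₀/D) + (r + σ²/2)T] / (σ√T)
   = [ln(496.4129/302.9421) + (0.0152 + 0.5·0.2418²)·9.9014] / (0.2418·√9.9014)
   = [0.493866 + 0.439955] / 0.760860 = 1.227324
d₂ = d₁ − σ√T = 1.227324 − 0.760860 = 0.466464
N(d₁) = 0.890150,  N(d₂) = 0.679558,  e^(−rT) = 0.860277
E₀ = V₀·N(d₁) − D·e^(−rT)·N(d₂)
   = 496.4129·0.890150 − 302.9421·0.860277·0.679558 = 264.779298

E0=264.7793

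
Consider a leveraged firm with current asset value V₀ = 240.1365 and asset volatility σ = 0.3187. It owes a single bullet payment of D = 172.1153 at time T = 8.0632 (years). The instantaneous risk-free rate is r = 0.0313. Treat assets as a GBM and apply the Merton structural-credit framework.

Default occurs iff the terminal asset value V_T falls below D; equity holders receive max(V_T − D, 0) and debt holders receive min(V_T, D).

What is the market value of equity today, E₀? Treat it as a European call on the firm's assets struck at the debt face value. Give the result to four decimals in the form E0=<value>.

d₁ = [ln(V₀/D) + (r + σ²/2)T] / (σ√T)
   = [ln(240.1365/172.1153) + (0.0313 + 0.5·0.3187²)·8.0632] / (0.3187·√8.0632)
   = [0.333043 + 0.661867] / 0.904973 = 1.099380
d₂ = d₁ − σ√T = 1.099380 − 0.904973 = 0.194407
N(d₁) = 0.864199,  N(d₂) = 0.577071,  e^(−rT) = 0.776951
E₀ = V₀·N(d₁) − D·e^(−rT)·N(d₂)
   = 240.1365·0.864199 − 172.1153·0.776951·0.577071 = 130.356750

E0=130.3567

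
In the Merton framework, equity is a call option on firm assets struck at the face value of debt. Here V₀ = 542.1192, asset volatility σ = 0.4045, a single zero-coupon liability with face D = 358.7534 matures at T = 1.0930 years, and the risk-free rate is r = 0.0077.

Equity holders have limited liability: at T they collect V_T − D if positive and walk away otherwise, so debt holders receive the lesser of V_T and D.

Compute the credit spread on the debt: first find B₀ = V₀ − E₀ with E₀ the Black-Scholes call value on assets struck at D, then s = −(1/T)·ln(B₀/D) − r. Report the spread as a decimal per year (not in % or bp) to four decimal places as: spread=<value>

d₁ = [ln(V₀/D) + (r + σ²/2)T] / (σ√T)
   = [ln(542.1192/358.7534) + (0.0077 + 0.5·0.4045²)·1.0930] / (0.4045·√1.0930)
   = [0.412851 + 0.097835] / 0.422891 = 1.207604
d₂ = d₁ − σ√T = 1.207604 − 0.422891 = 0.784713
N(d₁) = 0.886400,  N(d₂) = 0.783689,  e^(−rT) = 0.991619
E₀ = V₀·N(d₁) − D·e^(−rT)·N(d₂)
   = 542.1192·0.886400 − 358.7534·0.991619·0.783689 = 201.739727
B₀ = V₀ − E₀ = 542.1192 − 201.739727 = 340.379473
spread = −(1/T)·ln(B₀/D) − r = −(1/1.0930)·ln(340.379473/358.7534) − 0.0077 = 0.04040078

spread=0.0404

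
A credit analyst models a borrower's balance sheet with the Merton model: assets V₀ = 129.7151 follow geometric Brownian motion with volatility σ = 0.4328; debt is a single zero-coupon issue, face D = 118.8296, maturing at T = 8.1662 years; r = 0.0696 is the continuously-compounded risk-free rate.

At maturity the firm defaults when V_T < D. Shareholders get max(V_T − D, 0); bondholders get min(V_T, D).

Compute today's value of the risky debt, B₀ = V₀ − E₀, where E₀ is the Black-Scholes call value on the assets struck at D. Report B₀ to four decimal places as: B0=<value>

d₁ = [ln(V₀/D) + (r + σ²/2)T] / (σ√T)
   = [ln(129.7151/118.8296) + (0.0696 + 0.5·0.4328²)·8.1662] / (0.4328·√8.1662)
   = [0.087650 + 1.333197] / 1.236794 = 1.148815
d₂ = d₁ − σ√T = 1.148815 − 1.236794 = -0.087979
N(d₁) = 0.874684,  N(d₂) = 0.464947,  e^(−rT) = 0.566449
E₀ = V₀·N(d₁) − D·e^(−rT)·N(d₂)
   = 129.7151·0.874684 − 118.8296·0.566449·0.464947 = 82.163691
B₀ = V₀ − E₀ = 129.7151 − 82.163691 = 47.551409

B0=47.5514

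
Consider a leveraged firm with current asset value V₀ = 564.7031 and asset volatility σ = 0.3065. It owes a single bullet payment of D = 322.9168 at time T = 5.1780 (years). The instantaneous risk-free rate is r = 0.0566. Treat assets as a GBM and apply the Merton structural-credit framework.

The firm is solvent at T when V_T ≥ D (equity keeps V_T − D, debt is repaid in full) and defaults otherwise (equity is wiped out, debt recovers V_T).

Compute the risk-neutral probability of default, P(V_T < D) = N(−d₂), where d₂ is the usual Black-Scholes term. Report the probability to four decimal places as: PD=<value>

PD=0.1914

d₁ = [ln(V₀/D) + (r + σ²/2)T] / (σ√T)
   = [ln(564.7031/322.9168) + (0.0566 + 0.5·0.3065²)·5.1780] / (0.3065·√5.1780)
   = [0.558905 + 0.536291] / 0.697447 = 1.570293
d₂ = d₁ − σ√T = 1.570293 − 0.697447 = 0.872845
risk-neutral PD = N(−d₂) = N(-0.872845) = 0.191374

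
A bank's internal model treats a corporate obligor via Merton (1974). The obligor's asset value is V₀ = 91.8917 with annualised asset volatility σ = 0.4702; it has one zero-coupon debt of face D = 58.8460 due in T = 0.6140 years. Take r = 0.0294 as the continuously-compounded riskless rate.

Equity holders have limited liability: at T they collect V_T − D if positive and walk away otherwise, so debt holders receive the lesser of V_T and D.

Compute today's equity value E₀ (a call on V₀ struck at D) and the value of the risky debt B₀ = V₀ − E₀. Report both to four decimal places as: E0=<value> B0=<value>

d₁ = [ln(V₀/D) + (r + σ²/2)T] / (σ√T)
   = [ln(91.8917/58.8460) + (0.0294 + 0.5·0.4702²)·0.6140] / (0.4702·√0.6140)
   = [0.445687 + 0.085926] / 0.368440 = 1.442874
d₂ = d₁ − σ√T = 1.442874 − 0.368440 = 1.074434
N(d₁) = 0.925472,  N(d₂) = 0.858686,  e^(−rT) = 0.982110
E₀ = V₀·N(d₁) − D·e^(−rT)·N(d₂)
   = 91.8917·0.925472 − 58.8460·0.982110·0.858686 = 35.416935
B₀ = V₀ − E₀ = 91.8917 − 35.416935 = 56.474765

E0=35.4169 B0=56.4748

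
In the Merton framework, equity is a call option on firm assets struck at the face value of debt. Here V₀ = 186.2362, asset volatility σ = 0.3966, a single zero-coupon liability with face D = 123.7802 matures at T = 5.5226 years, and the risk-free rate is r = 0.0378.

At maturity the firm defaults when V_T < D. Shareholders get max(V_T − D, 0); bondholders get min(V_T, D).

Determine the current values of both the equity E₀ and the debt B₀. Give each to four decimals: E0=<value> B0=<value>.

d₁ = [ln(V₀/D) + (r + σ²/2)T] / (σ√T)
   = [ln(186.2362/123.7802) + (0.0378 + 0.5·0.3966²)·5.5226] / (0.3966·√5.5226)
   = [0.408508 + 0.643083] / 0.932018 = 1.128295
d₂ = d₁ − σ√T = 1.128295 − 0.932018 = 0.196277
N(d₁) = 0.870402,  N(d₂) = 0.577803,  e^(−rT) = 0.811595
E₀ = V₀·N(d₁) − D·e^(−rT)·N(d₂)
   = 186.2362·0.870402 − 123.7802·0.811595·0.577803 = 104.054695
B₀ = V₀ − E₀ = 186.2362 − 104.054695 = 82.181505

E0=104.0547 B0=82.1815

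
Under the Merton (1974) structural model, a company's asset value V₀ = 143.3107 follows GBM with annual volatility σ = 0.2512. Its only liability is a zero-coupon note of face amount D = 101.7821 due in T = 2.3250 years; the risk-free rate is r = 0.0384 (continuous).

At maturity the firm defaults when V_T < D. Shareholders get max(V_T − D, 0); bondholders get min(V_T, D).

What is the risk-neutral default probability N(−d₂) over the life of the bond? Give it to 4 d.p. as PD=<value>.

PD=0.1749

d₁ = [ln(V₀/D) + (r + σ²/2)T] / (σ√T)
   = [ln(143.3107/101.7821) + (0.0384 + 0.5·0.2512²)·2.3250] / (0.2512·√2.3250)
   = [0.342181 + 0.162635] / 0.383029 = 1.317960
d₂ = d₁ − σ√T = 1.317960 − 0.383029 = 0.934931
risk-neutral PD = N(−d₂) = N(-0.934931) = 0.174912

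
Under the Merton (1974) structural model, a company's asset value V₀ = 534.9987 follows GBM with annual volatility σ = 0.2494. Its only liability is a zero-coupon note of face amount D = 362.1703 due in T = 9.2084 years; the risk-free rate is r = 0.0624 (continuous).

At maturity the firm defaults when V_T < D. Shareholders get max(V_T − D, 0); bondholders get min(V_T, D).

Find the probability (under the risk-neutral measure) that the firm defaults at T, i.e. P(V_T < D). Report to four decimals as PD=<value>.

d₁ = [ln(V₀/D) + (r + σ²/2)T] / (σ√T)
   = [ln(534.9987/362.1703) + (0.0624 + 0.5·0.2494²)·9.2084] / (0.2494·√9.2084)
   = [0.390150 + 0.860987] / 0.756813 = 1.653165
d₂ = d₁ − σ√T = 1.653165 − 0.756813 = 0.896352
risk-neutral PD = N(−d₂) = N(-0.896352) = 0.185032

PD=0.1850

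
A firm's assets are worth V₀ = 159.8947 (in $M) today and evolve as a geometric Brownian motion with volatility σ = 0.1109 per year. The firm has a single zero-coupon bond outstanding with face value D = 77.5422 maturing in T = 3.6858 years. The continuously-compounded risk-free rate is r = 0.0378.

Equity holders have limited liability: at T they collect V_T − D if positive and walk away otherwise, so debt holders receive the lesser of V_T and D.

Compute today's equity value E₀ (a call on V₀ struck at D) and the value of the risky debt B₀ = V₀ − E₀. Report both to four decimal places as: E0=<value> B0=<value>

d₁ = [ln(V₀/D) + (r + σ²/2)T] / (σ√T)
   = [ln(159.8947/77.5422) + (0.0378 + 0.5·0.1109²)·3.6858] / (0.1109·√3.6858)
   = [0.723693 + 0.161989] / 0.212911 = 4.159876
d₂ = d₁ − σ√T = 4.159876 − 0.212911 = 3.946965
N(d₁) = 0.999984,  N(d₂) = 0.999960,  e^(−rT) = 0.869947
E₀ = V₀·N(d₁) − D·e^(−rT)·N(d₂)
   = 159.8947·0.999984 − 77.5422·0.869947·0.999960 = 92.437237
B₀ = V₀ − E₀ = 159.8947 − 92.437237 = 67.457463

E0=92.4372 B0=67.4575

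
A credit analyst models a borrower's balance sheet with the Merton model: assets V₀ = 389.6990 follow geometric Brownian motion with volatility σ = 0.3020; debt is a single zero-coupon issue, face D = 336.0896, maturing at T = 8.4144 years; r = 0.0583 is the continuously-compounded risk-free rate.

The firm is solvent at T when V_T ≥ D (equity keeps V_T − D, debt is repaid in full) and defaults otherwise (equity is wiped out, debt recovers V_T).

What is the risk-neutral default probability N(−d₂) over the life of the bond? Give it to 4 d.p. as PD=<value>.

d₁ = [ln(V₀/D) + (r + σ²/2)T] / (σ√T)
   = [ln(389.6990/336.0896) + (0.0583 + 0.5·0.3020²)·8.4144] / (0.3020·√8.4144)
   = [0.147997 + 0.874273] / 0.876029 = 1.166936
d₂ = d₁ − σ√T = 1.166936 − 0.876029 = 0.290907
risk-neutral PD = N(−d₂) = N(-0.290907) = 0.385561

PD=0.3856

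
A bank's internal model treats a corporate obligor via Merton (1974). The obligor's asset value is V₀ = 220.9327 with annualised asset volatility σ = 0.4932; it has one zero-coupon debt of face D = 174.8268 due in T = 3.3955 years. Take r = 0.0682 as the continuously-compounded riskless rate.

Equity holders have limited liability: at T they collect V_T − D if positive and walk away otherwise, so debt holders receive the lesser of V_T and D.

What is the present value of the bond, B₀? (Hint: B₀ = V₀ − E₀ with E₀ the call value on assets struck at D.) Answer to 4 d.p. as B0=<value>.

B0=109.4066

d₁ = [ln(V₀/D) + (r + σ²/2)T] / (σ√T)
   = [ln(220.9327/174.8268) + (0.0682 + 0.5·0.4932²)·3.3955] / (0.4932·√3.3955)
   = [0.234062 + 0.644544] / 0.908814 = 0.966762
d₂ = d₁ − σ√T = 0.966762 − 0.908814 = 0.057948
N(d₁) = 0.833169,  N(d₂) = 0.523105,  e^(−rT) = 0.793285
E₀ = V₀·N(d₁) − D·e^(−rT)·N(d₂)
   = 220.9327·0.833169 − 174.8268·0.793285·0.523105 = 111.526072
B₀ = V₀ − E₀ = 220.9327 − 111.526072 = 109.406628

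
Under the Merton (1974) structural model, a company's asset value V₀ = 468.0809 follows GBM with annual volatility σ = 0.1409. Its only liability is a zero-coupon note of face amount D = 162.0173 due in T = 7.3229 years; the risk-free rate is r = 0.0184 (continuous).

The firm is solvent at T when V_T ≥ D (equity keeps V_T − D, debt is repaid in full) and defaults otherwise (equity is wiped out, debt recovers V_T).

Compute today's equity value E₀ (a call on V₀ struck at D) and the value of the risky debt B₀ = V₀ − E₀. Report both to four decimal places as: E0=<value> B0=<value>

d₁ = [ln(V₀/D) + (r + σ²/2)T] / (σ√T)
   = [ln(468.0809/162.0173) + (0.0184 + 0.5·0.1409²)·7.3229] / (0.1409·√7.3229)
   = [1.060938 + 0.207431] / 0.381287 = 3.326544
d₂ = d₁ − σ√T = 3.326544 − 0.381287 = 2.945256
N(d₁) = 0.999560,  N(d₂) = 0.998387,  e^(−rT) = 0.873942
E₀ = V₀·N(d₁) − D·e^(−rT)·N(d₂)
   = 468.0809·0.999560 − 162.0173·0.873942·0.998387 = 326.509850
B₀ = V₀ − E₀ = 468.0809 − 326.509850 = 141.571050

E0=326.5099 B0=141.5710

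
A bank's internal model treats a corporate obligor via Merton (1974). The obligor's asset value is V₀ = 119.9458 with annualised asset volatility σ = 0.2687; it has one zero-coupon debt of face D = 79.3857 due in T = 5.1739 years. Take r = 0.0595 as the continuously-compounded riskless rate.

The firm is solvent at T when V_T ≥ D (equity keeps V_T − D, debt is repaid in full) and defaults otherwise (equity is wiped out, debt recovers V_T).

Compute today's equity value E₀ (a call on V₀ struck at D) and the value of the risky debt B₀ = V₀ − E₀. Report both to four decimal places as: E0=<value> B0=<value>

E0=64.4977 B0=55.4481

d₁ = [ln(V₀/D) + (r + σ²/2)T] / (σ√T)
   = [ln(119.9458/79.3857) + (0.0595 + 0.5·0.2687²)·5.1739] / (0.2687·√5.1739)
   = [0.412722 + 0.494624] / 0.611191 = 1.484554
d₂ = d₁ − σ√T = 1.484554 − 0.611191 = 0.873364
N(d₁) = 0.931169,  N(d₂) = 0.808768,  e^(−rT) = 0.735028
E₀ = V₀·N(d₁) − D·e^(−rT)·N(d₂)
   = 119.9458·0.931169 − 79.3857·0.735028·0.808768 = 64.497669
B₀ = V₀ − E₀ = 119.9458 − 64.497669 = 55.448131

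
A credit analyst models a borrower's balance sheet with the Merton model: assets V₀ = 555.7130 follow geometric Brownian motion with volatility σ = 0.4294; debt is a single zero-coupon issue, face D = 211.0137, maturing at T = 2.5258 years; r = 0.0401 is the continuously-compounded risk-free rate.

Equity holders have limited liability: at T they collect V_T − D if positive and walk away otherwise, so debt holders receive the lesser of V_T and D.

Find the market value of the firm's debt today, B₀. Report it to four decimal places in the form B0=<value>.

d₁ = [ln(V₀/D) + (r + σ²/2)T] / (σ√T)
   = [ln(555.7130/211.0137) + (0.0401 + 0.5·0.4294²)·2.5258] / (0.4294·√2.5258)
   = [0.968329 + 0.334144] / 0.682435 = 1.908565
d₂ = d₁ − σ√T = 1.908565 − 0.682435 = 1.226130
N(d₁) = 0.971841,  N(d₂) = 0.889925,  e^(−rT) = 0.903676
E₀ = V₀·N(d₁) − D·e^(−rT)·N(d₂)
   = 555.7130·0.971841 − 211.0137·0.903676·0.889925 = 370.366603
B₀ = V₀ − E₀ = 555.7130 − 370.366603 = 185.346397

B0=185.3464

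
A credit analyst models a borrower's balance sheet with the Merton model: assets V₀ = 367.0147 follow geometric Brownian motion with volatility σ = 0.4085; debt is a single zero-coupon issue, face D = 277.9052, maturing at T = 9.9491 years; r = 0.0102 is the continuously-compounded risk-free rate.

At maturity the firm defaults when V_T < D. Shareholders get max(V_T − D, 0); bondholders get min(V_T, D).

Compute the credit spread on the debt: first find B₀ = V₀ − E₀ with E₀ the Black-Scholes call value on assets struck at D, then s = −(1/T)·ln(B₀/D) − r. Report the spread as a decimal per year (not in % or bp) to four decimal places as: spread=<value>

spread=0.0485

d₁ = [ln(V₀/D) + (r + σ²/2)T] / (σ√T)
   = [ln(367.0147/277.9052) + (0.0102 + 0.5·0.4085²)·9.9491] / (0.4085·√9.9491)
   = [0.278122 + 0.931595] / 1.288499 = 0.938858
d₂ = d₁ − σ√T = 0.938858 − 1.288499 = -0.349641
N(d₁) = 0.826098,  N(d₂) = 0.363304,  e^(−rT) = 0.903499
E₀ = V₀·N(d₁) − D·e^(−rT)·N(d₂)
   = 367.0147·0.826098 − 277.9052·0.903499·0.363304 = 211.969233
B₀ = V₀ − E₀ = 367.0147 − 211.969233 = 155.045467
spread = −(1/T)·ln(B₀/D) − r = −(1/9.9491)·ln(155.045467/277.9052) − 0.0102 = 0.04845472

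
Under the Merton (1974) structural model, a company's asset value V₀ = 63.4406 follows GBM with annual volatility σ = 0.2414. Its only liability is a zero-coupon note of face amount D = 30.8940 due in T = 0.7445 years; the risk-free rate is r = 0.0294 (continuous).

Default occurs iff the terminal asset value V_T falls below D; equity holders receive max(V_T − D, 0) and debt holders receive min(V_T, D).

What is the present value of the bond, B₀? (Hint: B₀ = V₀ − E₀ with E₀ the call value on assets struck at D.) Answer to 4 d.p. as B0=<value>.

d₁ = [ln(V₀/D) + (r + σ²/2)T] / (σ√T)
   = [ln(63.4406/30.8940) + (0.0294 + 0.5·0.2414²)·0.7445] / (0.2414·√0.7445)
   = [0.719542 + 0.043581] / 0.208291 = 3.663742
d₂ = d₁ − σ√T = 3.663742 − 0.208291 = 3.455451
N(d₁) = 0.999876,  N(d₂) = 0.999725,  e^(−rT) = 0.978350
E₀ = V₀·N(d₁) − D·e^(−rT)·N(d₂)
   = 63.4406·0.999876 − 30.8940·0.978350·0.999725 = 33.215888
B₀ = V₀ − E₀ = 63.4406 − 33.215888 = 30.224712

B0=30.2247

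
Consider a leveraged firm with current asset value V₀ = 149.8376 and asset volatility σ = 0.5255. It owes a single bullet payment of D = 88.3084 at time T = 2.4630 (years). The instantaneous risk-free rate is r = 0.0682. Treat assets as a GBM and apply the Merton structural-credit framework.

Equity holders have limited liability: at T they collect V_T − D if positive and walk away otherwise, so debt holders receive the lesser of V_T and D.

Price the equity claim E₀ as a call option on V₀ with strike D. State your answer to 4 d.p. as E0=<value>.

E0=84.3868

d₁ = [ln(V₀/D) + (r + σ²/2)T] / (σ√T)
   = [ln(149.8376/88.3084) + (0.0682 + 0.5·0.5255²)·2.4630] / (0.5255·√2.4630)
   = [0.528717 + 0.508056] / 0.824717 = 1.257125
d₂ = d₁ − σ√T = 1.257125 − 0.824717 = 0.432408
N(d₁) = 0.895646,  N(d₂) = 0.667278,  e^(−rT) = 0.845374
E₀ = V₀·N(d₁) − D·e^(−rT)·N(d₂)
   = 149.8376·0.895646 − 88.3084·0.845374·0.667278 = 84.386752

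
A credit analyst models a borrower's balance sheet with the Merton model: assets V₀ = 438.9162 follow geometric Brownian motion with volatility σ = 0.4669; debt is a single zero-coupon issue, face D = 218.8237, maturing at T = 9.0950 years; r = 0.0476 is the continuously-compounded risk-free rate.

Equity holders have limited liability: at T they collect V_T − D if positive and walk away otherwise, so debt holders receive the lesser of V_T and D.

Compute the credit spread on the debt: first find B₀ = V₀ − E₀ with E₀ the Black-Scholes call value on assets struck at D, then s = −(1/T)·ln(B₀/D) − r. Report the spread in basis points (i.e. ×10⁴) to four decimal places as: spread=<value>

d₁ = [ln(V₀/D) + (r + σ²/2)T] / (σ√T)
   = [ln(438.9162/218.8237) + (0.0476 + 0.5·0.4669²)·9.0950] / (0.4669·√9.0950)
   = [0.696042 + 1.424257] / 1.408073 = 1.505816
d₂ = d₁ − σ√T = 1.505816 − 1.408073 = 0.097743
N(d₁) = 0.933943,  N(d₂) = 0.538932,  e^(−rT) = 0.648611
E₀ = V₀·N(d₁) − D·e^(−rT)·N(d₂)
   = 438.9162·0.933943 − 218.8237·0.648611·0.538932 = 333.431243
B₀ = V₀ − E₀ = 438.9162 − 333.431243 = 105.484957
spread = −(1/T)·ln(B₀/D) − r = −(1/9.0950)·ln(105.484957/218.8237) − 0.0476 = 0.03263068
in basis points: 0.03263068 × 10⁴ = 326.3068 bp

spread=326.3068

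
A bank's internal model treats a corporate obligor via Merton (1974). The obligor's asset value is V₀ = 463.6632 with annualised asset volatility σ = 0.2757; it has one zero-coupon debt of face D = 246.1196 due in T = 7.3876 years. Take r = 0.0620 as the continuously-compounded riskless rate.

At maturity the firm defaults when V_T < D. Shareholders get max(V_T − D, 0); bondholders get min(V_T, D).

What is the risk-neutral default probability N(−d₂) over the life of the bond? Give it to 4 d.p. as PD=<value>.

d₁ = [ln(V₀/D) + (r + σ²/2)T] / (σ√T)
   = [ln(463.6632/246.1196) + (0.0620 + 0.5·0.2757²)·7.3876] / (0.2757·√7.3876)
   = [0.633341 + 0.738799] / 0.749356 = 1.831091
d₂ = d₁ − σ√T = 1.831091 − 0.749356 = 1.081734
risk-neutral PD = N(−d₂) = N(-1.081734) = 0.139685

PD=0.1397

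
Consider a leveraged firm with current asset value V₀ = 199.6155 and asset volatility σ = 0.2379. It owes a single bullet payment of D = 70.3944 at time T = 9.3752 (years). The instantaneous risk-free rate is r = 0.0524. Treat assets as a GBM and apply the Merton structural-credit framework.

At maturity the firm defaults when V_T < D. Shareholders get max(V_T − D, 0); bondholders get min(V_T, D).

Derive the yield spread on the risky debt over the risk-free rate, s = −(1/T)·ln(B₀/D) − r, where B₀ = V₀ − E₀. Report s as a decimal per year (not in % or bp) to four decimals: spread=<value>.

spread=0.0010

d₁ = [ln(V₀/D) + (r + σ²/2)T] / (σ√T)
   = [ln(199.6155/70.3944) + (0.0524 + 0.5·0.2379²)·9.3752] / (0.2379·√9.3752)
   = [1.042279 + 0.756562] / 0.728425 = 2.469495
d₂ = d₁ − σ√T = 2.469495 − 0.728425 = 1.741070
N(d₁) = 0.993235,  N(d₂) = 0.959164,  e^(−rT) = 0.611855
E₀ = V₀·N(d₁) − D·e^(−rT)·N(d₂)
   = 199.6155·0.993235 − 70.3944·0.611855·0.959164 = 156.952757
B₀ = V₀ − E₀ = 199.6155 − 156.952757 = 42.662743
spread = −(1/T)·ln(B₀/D) − r = −(1/9.3752)·ln(42.662743/70.3944) − 0.0524 = 0.00101621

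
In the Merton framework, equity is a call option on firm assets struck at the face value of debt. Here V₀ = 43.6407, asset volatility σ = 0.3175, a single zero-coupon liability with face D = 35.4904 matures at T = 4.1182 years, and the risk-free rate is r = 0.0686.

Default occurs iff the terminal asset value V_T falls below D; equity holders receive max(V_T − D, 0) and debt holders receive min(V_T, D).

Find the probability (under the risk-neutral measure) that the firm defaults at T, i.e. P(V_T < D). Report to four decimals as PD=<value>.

d₁ = [ln(V₀/D) + (r + σ²/2)T] / (σ√T)
   = [ln(43.6407/35.4904) + (0.0686 + 0.5·0.3175²)·4.1182] / (0.3175·√4.1182)
   = [0.206728 + 0.490079] / 0.644314 = 1.081471
d₂ = d₁ − σ√T = 1.081471 − 0.644314 = 0.437157
risk-neutral PD = N(−d₂) = N(-0.437157) = 0.330999

PD=0.3310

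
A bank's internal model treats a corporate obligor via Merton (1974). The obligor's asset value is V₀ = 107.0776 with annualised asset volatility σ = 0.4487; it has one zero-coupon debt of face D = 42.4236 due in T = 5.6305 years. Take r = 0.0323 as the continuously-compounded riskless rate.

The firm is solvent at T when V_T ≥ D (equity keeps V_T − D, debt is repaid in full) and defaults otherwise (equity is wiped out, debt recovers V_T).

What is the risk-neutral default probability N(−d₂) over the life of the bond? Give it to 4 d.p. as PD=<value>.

PD=0.3057

d₁ = [ln(V₀/D) + (r + σ²/2)T] / (σ√T)
   = [ln(107.0776/42.4236) + (0.0323 + 0.5·0.4487²)·5.6305] / (0.4487·√5.6305)
   = [0.925849 + 0.748664] / 1.064706 = 1.572748
d₂ = d₁ − σ√T = 1.572748 − 1.064706 = 0.508042
risk-neutral PD = N(−d₂) = N(-0.508042) = 0.305712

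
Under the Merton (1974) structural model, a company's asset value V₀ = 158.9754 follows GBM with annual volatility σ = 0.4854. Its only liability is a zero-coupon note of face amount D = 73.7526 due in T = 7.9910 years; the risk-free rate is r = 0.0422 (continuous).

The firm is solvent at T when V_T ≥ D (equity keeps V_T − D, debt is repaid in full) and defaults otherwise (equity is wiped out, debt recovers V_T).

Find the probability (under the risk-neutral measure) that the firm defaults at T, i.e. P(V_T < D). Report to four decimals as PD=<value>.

PD=0.4525

d₁ = [ln(V₀/D) + (r + σ²/2)T] / (σ√T)
   = [ln(158.9754/73.7526) + (0.0422 + 0.5·0.4854²)·7.9910] / (0.4854·√7.9910)
   = [0.768033 + 1.278613] / 1.372146 = 1.491566
d₂ = d₁ − σ√T = 1.491566 − 1.372146 = 0.119420
risk-neutral PD = N(−d₂) = N(-0.119420) = 0.452471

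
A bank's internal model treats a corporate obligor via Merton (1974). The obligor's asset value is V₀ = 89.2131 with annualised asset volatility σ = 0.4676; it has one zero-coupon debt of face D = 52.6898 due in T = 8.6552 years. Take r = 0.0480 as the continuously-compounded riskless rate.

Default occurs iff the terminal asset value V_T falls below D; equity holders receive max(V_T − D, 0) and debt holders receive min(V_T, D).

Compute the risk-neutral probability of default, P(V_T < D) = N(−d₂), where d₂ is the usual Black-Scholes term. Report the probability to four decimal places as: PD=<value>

d₁ = [ln(V₀/D) + (r + σ²/2)T] / (σ√T)
   = [ln(89.2131/52.6898) + (0.0480 + 0.5·0.4676²)·8.6552] / (0.4676·√8.6552)
   = [0.526606 + 1.361678] / 1.375666 = 1.372633
d₂ = d₁ − σ√T = 1.372633 − 1.375666 = -0.003034
risk-neutral PD = N(−d₂) = N(0.003034) = 0.501210

PD=0.5012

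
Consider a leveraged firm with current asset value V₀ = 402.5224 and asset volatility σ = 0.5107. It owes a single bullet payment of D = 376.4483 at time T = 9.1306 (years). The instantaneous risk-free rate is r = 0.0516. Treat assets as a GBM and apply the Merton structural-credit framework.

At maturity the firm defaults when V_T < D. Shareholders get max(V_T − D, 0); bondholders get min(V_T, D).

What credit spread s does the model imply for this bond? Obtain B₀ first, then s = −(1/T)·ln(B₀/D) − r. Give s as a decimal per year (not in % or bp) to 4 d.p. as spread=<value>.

d₁ = [ln(V₀/D) + (r + σ²/2)T] / (σ√T)
   = [ln(402.5224/376.4483) + (0.0516 + 0.5·0.5107²)·9.1306] / (0.5107·√9.1306)
   = [0.066970 + 1.661835] / 1.543176 = 1.120290
d₂ = d₁ − σ√T = 1.120290 − 1.543176 = -0.422886
N(d₁) = 0.868705,  N(d₂) = 0.336189,  e^(−rT) = 0.624291
E₀ = V₀·N(d₁) − D·e^(−rT)·N(d₂)
   = 402.5224·0.868705 − 376.4483·0.624291·0.336189 = 270.664288
B₀ = V₀ − E₀ = 402.5224 − 270.664288 = 131.858112
spread = −(1/T)·ln(B₀/D) − r = −(1/9.1306)·ln(131.858112/376.4483) − 0.0516 = 0.06329434

spread=0.0633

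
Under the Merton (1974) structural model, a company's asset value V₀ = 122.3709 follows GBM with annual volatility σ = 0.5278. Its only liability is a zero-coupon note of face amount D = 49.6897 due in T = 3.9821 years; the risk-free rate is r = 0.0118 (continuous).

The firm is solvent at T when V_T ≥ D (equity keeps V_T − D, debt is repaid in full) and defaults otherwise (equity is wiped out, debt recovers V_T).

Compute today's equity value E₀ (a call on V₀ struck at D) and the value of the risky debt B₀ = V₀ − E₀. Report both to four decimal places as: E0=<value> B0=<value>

d₁ = [ln(V₀/D) + (r + σ²/2)T] / (σ√T)
   = [ln(122.3709/49.6897) + (0.0118 + 0.5·0.5278²)·3.9821] / (0.5278·√3.9821)
   = [0.901259 + 0.601641] / 1.053235 = 1.426937
d₂ = d₁ − σ√T = 1.426937 − 1.053235 = 0.373701
N(d₁) = 0.923201,  N(d₂) = 0.645687,  e^(−rT) = 0.954098
E₀ = V₀·N(d₁) − D·e^(−rT)·N(d₂)
   = 122.3709·0.923201 − 49.6897·0.954098·0.645687 = 82.361666
B₀ = V₀ − E₀ = 122.3709 − 82.361666 = 40.009234

E0=82.3617 B0=40.0092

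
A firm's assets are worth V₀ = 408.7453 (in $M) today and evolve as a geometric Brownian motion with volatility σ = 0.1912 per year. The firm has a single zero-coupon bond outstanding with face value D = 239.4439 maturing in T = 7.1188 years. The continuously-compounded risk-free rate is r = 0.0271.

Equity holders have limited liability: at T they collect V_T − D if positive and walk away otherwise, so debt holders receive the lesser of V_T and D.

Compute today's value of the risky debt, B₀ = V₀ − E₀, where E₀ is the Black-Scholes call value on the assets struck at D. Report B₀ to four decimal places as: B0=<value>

B0=192.5358

d₁ = [ln(V₀/D) + (r + σ²/2)T] / (σ√T)
   = [ln(408.7453/239.4439) + (0.0271 + 0.5·0.1912²)·7.1188] / (0.1912·√7.1188)
   = [0.534773 + 0.323042] / 0.510142 = 1.681521
d₂ = d₁ − σ√T = 1.681521 − 0.510142 = 1.171379
N(d₁) = 0.953669,  N(d₂) = 0.879277,  e^(−rT) = 0.824548
E₀ = V₀·N(d₁) − D·e^(−rT)·N(d₂)
   = 408.7453·0.953669 − 239.4439·0.824548·0.879277 = 216.209463
B₀ = V₀ − E₀ = 408.7453 − 216.209463 = 192.535837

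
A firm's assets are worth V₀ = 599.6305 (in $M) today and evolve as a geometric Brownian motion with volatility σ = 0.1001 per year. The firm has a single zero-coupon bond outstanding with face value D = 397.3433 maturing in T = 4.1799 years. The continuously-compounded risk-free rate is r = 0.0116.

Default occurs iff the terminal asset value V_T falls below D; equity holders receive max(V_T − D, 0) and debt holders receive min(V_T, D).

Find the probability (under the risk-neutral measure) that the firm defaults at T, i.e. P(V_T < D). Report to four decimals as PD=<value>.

PD=0.0160

d₁ = [ln(V₀/D) + (r + σ²/2)T] / (σ√T)
   = [ln(599.6305/397.3433) + (0.0116 + 0.5·0.1001²)·4.1799] / (0.1001·√4.1799)
   = [0.411513 + 0.069428] / 0.204652 = 2.350038
d₂ = d₁ − σ√T = 2.350038 − 0.204652 = 2.145386
risk-neutral PD = N(−d₂) = N(-2.145386) = 0.015961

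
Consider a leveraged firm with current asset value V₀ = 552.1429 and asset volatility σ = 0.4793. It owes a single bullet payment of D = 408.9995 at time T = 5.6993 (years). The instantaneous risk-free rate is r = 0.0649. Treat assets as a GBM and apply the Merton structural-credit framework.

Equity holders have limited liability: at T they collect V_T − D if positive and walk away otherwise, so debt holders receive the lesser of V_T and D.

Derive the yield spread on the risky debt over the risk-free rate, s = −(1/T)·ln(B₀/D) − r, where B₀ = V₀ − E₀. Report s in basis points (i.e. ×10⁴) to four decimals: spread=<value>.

d₁ = [ln(V₀/D) + (r + σ²/2)T] / (σ√T)
   = [ln(552.1429/408.9995) + (0.0649 + 0.5·0.4793²)·5.6993] / (0.4793·√5.6993)
   = [0.300093 + 1.024530] / 1.144243 = 1.157642
d₂ = d₁ − σ√T = 1.157642 − 1.144243 = 0.013399
N(d₁) = 0.876495,  N(d₂) = 0.505345,  e^(−rT) = 0.690814
E₀ = V₀·N(d₁) − D·e^(−rT)·N(d₂)
   = 552.1429·0.876495 − 408.9995·0.690814·0.505345 = 341.168854
B₀ = V₀ − E₀ = 552.1429 − 341.168854 = 210.974046
spread = −(1/T)·ln(B₀/D) − r = −(1/5.6993)·ln(210.974046/408.9995) − 0.0649 = 0.05125090
in basis points: 0.05125090 × 10⁴ = 512.5090 bp

spread=512.5090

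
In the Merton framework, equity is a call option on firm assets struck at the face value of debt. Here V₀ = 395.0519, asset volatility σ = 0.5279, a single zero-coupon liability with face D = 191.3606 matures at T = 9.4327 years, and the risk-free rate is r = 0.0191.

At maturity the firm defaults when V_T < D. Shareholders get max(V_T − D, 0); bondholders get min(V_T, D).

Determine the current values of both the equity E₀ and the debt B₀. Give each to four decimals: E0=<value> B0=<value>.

d₁ = [ln(V₀/D) + (r + σ²/2)T] / (σ√T)
   = [ln(395.0519/191.3606) + (0.0191 + 0.5·0.5279²)·9.4327] / (0.5279·√9.4327)
   = [0.724858 + 1.494509] / 1.621323 = 1.368861
d₂ = d₁ − σ√T = 1.368861 − 1.621323 = -0.252462
N(d₁) = 0.914479,  N(d₂) = 0.400342,  e^(−rT) = 0.835133
E₀ = V₀·N(d₁) − D·e^(−rT)·N(d₂)
   = 395.0519·0.914479 − 191.3606·0.835133·0.400342 = 297.287296
B₀ = V₀ − E₀ = 395.0519 − 297.287296 = 97.764604

E0=297.2873 B0=97.7646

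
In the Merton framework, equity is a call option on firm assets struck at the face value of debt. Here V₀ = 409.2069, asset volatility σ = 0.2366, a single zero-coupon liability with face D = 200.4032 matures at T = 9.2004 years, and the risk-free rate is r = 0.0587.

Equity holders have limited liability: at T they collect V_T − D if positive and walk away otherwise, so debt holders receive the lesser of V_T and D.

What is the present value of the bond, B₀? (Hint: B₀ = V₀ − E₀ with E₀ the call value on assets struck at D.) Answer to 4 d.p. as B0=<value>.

B0=114.3441

d₁ = [ln(V₀/D) + (r + σ²/2)T] / (σ√T)
   = [ln(409.2069/200.4032) + (0.0587 + 0.5·0.2366²)·9.2004] / (0.2366·√9.2004)
   = [0.713890 + 0.797581] / 0.717659 = 2.106112
d₂ = d₁ − σ√T = 2.106112 − 0.717659 = 1.388453
N(d₁) = 0.982403,  N(d₂) = 0.917500,  e^(−rT) = 0.582711
E₀ = V₀·N(d₁) − D·e^(−rT)·N(d₂)
   = 409.2069·0.982403 − 200.4032·0.582711·0.917500 = 294.862825
B₀ = V₀ − E₀ = 409.2069 − 294.862825 = 114.344075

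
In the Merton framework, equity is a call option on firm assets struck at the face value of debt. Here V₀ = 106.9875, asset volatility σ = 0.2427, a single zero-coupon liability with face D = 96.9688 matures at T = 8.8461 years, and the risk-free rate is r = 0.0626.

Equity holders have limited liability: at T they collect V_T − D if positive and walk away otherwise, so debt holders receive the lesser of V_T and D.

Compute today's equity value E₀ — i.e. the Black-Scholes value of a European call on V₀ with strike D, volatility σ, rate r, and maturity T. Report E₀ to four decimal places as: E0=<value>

E0=56.5980

d₁ = [ln(V₀/D) + (r + σ²/2)T] / (σ√T)
   = [ln(106.9875/96.9688) + (0.0626 + 0.5·0.2427²)·8.8461] / (0.2427·√8.8461)
   = [0.098323 + 0.814298] / 0.721848 = 1.264284
d₂ = d₁ − σ√T = 1.264284 − 0.721848 = 0.542436
N(d₁) = 0.896936,  N(d₂) = 0.706241,  e^(−rT) = 0.574781
E₀ = V₀·N(d₁) − D·e^(−rT)·N(d₂)
   = 106.9875·0.896936 − 96.9688·0.574781·0.706241 = 56.598001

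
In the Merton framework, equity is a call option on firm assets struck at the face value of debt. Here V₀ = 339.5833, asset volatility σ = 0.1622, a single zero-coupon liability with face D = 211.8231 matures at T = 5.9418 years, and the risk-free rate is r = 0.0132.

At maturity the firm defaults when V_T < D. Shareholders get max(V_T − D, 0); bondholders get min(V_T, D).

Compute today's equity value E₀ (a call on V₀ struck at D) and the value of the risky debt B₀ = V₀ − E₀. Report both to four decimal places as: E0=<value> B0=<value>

E0=147.4913 B0=192.0920

d₁ = [ln(V₀/D) + (r + σ²/2)T] / (σ√T)
   = [ln(339.5833/211.8231) + (0.0132 + 0.5·0.1622²)·5.9418] / (0.1622·√5.9418)
   = [0.471968 + 0.156593] / 0.395376 = 1.589781
d₂ = d₁ − σ√T = 1.589781 − 0.395376 = 1.194405
N(d₁) = 0.944058,  N(d₂) = 0.883840,  e^(−rT) = 0.924565
E₀ = V₀·N(d₁) − D·e^(−rT)·N(d₂)
   = 339.5833·0.944058 − 211.8231·0.924565·0.883840 = 147.491257
B₀ = V₀ − E₀ = 339.5833 − 147.491257 = 192.092043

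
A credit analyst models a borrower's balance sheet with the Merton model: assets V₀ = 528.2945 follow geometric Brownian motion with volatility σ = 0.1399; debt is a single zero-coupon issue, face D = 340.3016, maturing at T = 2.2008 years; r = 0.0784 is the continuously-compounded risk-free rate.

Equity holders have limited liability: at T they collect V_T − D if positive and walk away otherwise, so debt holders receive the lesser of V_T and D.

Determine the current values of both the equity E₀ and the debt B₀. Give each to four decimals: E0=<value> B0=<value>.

E0=241.9596 B0=286.3349

d₁ = [ln(V₀/D) + (r + σ²/2)T] / (σ√T)
   = [ln(528.2945/340.3016) + (0.0784 + 0.5·0.1399²)·2.2008] / (0.1399·√2.2008)
   = [0.439822 + 0.194080] / 0.207543 = 3.054314
d₂ = d₁ − σ√T = 3.054314 − 0.207543 = 2.846771
N(d₁) = 0.998872,  N(d₂) = 0.997792,  e^(−rT) = 0.841522
E₀ = V₀·N(d₁) − D·e^(−rT)·N(d₂)
   = 528.2945·0.998872 − 340.3016·0.841522·0.997792 = 241.959631
B₀ = V₀ − E₀ = 528.2945 − 241.959631 = 286.334869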